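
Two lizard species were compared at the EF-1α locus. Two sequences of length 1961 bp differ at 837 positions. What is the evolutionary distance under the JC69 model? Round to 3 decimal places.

p = 837/1961 ≈ 0.426823.
d = −(3/4) ln(1 − 4p/3) = −0.75 ln(1 − 0.569097) = −0.75 ln(0.430903)
  = −0.75 × (-0.841872) = 0.631404 substitutions/site.

0.631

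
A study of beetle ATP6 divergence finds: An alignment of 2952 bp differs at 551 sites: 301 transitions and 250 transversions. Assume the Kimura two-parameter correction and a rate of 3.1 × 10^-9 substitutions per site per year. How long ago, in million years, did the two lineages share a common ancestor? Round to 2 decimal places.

34.95

P = 301/2952 ≈ 0.101965 and Q = 250/2952 ≈ 0.084688.
Under the Kimura two-parameter model, d = −½ ln(1 − 2P − Q) − ¼ ln(1 − 2Q).
1 − 2P − Q = 0.711382, giving −½ ln(0.711382) = 0.170273.
1 − 2Q = 0.830624, giving −¼ ln(0.830624) = 0.046395.
d = 0.170273 + 0.046395 = 0.216668.
Under a molecular clock d = 2μt, so t = d/(2μ) = 0.216668 / (2 × 3.1 × 10^-9) = 34.95 million years.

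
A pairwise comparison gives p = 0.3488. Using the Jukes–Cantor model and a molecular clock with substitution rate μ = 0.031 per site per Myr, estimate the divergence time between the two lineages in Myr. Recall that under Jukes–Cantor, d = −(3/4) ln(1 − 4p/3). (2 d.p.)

d = −(3/4) ln(1 − 4p/3) = −0.75 ln(1 − 0.465067) = −0.75 ln(0.534933)
  = −0.75 × (-0.625614) = 0.469211 substitutions/site.
Under a molecular clock d = 2μt, so t = d/(2μ) = 0.469211 / (2 × 0.031) = 7.57 Myr.

7.57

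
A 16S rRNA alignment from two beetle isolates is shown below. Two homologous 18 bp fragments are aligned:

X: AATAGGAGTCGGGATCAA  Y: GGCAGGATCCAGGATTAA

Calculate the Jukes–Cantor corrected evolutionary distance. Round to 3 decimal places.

The sequences differ at 7 of 18 sites (1, 2, 3, 8, 9, 11, 16), so p = 7/18 ≈ 0.388889.
d = −(3/4) ln(1 − 4p/3) = −0.75 ln(1 − 0.518519) = −0.75 ln(0.481481)
  = −0.75 × (-0.730889) = 0.548167 substitutions/site.

0.548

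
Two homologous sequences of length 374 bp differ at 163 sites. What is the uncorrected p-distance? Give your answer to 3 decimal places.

p = 163/374 = 0.435828… ≈ 0.436 (to 3 d.p.).

0.436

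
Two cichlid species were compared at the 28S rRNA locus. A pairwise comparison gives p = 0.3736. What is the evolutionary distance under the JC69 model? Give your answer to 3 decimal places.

0.517

d = −(3/4) ln(1 − 4p/3) = −0.75 ln(1 − 0.498133) = −0.75 ln(0.501867)
  = −0.75 × (-0.689420) = 0.517065 substitutions/site.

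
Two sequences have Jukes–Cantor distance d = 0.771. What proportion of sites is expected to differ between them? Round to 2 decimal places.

0.48

p = (3/4)(1 − e^(−4d/3)) = 0.75 × (1 − e^(-1.028)) = 0.75 × (1 − 0.357722) = 0.481709.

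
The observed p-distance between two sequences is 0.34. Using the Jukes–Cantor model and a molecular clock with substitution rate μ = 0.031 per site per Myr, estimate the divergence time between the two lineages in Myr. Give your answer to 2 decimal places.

7.31

d = −(3/4) ln(1 − 4p/3) = −0.75 ln(1 − 0.453333) = −0.75 ln(0.546667)
  = −0.75 × (-0.603915) = 0.452936 substitutions/site.
Under a molecular clock d = 2μt, so t = d/(2μ) = 0.452936 / (2 × 0.031) = 7.31 Myr.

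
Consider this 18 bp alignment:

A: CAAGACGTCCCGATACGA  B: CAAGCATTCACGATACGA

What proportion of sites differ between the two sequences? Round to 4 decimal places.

The sequences differ at 4 of 18 positions (sites 5, 6, 7, 10).
p = 4/18 = 0.222222… ≈ 0.2222 (to 4 d.p.).

0.2222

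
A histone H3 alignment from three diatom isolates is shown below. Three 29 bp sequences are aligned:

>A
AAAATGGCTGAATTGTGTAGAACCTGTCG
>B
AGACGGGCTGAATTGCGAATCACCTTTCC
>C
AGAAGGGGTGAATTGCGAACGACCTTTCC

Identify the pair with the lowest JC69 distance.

A–B: 9/29 differ, p = 0.310, d = 0.401.
A–C: 9/29 differ, p = 0.310, d = 0.401.
B–C: 4/29 differ, p = 0.138, d = 0.152.
The smallest distance is between B and C.

B and C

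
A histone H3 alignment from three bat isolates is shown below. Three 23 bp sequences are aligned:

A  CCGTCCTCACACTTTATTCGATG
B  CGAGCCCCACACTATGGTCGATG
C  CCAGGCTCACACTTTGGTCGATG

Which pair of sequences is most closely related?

A–B: 7/23 differ, p = 0.304, d = 0.390.
A–C: 5/23 differ, p = 0.217, d = 0.257.
B–C: 4/23 differ, p = 0.174, d = 0.198.
The smallest distance is between B and C.

B and C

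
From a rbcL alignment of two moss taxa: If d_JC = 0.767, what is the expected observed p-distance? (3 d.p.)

p = (3/4)(1 − e^(−4d/3)) = 0.75 × (1 − e^(-1.022667)) = 0.75 × (1 − 0.359635) = 0.480274.

0.480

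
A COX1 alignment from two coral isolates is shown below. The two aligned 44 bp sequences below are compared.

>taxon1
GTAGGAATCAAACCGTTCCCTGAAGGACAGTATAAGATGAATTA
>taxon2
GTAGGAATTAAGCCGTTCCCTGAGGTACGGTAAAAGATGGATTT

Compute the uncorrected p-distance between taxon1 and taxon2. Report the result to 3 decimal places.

The sequences differ at 8 of 44 positions (sites 9, 12, 24, 26, 29, 33, 40, 44).
p = 8/44 = 0.181818… ≈ 0.182 (to 3 d.p.).

0.182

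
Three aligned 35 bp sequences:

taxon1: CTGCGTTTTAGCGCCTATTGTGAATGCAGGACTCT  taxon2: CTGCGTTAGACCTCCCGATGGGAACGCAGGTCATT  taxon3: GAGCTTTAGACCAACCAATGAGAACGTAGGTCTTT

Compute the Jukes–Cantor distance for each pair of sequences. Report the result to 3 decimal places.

taxon1–taxon2: 12/35 sites differ → p ≈ 0.342857, d = −0.75 ln(1 − 0.457143) = 0.458182 ≈ 0.458.
taxon1–taxon3: 15/35 sites differ → p ≈ 0.428571, d = −0.75 ln(1 − 0.571428) = 0.635472 ≈ 0.635.
taxon2–taxon3: 9/35 sites differ → p ≈ 0.257143, d = −0.75 ln(1 − 0.342857) = 0.314890 ≈ 0.315.

d(taxon1,taxon2) = 0.458, d(taxon1,taxon3) = 0.635, d(taxon2,taxon3) = 0.315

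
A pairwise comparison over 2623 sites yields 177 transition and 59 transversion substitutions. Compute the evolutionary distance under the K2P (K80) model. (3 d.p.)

P = 177/2623 ≈ 0.06748 and Q = 59/2623 ≈ 0.022493.
Under the Kimura two-parameter model, d = −½ ln(1 − 2P − Q) − ¼ ln(1 − 2Q).
1 − 2P − Q = 0.842547, giving −½ ln(0.842547) = 0.085663.
1 − 2Q = 0.955014, giving −¼ ln(0.955014) = 0.011507.
d = 0.085663 + 0.011507 = 0.097170.

0.097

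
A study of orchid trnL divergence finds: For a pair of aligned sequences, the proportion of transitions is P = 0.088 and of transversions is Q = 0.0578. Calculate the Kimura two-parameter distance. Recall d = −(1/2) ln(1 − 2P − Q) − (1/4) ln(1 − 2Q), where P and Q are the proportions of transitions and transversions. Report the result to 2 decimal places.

0.16

Under the Kimura two-parameter model, d = −½ ln(1 − 2P − Q) − ¼ ln(1 − 2Q).
1 − 2P − Q = 0.7662, giving −½ ln(0.7662) = 0.133156.
1 − 2Q = 0.8844, giving −¼ ln(0.8844) = 0.030711.
d = 0.133156 + 0.030711 = 0.163867.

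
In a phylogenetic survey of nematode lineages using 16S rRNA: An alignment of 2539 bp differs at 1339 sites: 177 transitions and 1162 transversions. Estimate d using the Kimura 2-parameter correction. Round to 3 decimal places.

1.072

P = 177/2539 ≈ 0.069712 and Q = 1162/2539 ≈ 0.45766.
Under the Kimura two-parameter model, d = −½ ln(1 − 2P − Q) − ¼ ln(1 − 2Q).
1 − 2P − Q = 0.402916, giving −½ ln(0.402916) = 0.454514.
1 − 2Q = 0.08468, giving −¼ ln(0.08468) = 0.617219.
d = 0.454514 + 0.617219 = 1.071733.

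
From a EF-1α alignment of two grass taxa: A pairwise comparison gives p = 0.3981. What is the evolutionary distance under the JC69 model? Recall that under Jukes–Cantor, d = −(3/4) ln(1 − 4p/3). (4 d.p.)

0.5675

d = −(3/4) ln(1 − 4p/3) = −0.75 ln(1 − 0.5308) = −0.75 ln(0.4692)
  = −0.75 × (-0.756726) = 0.567545 substitutions/site.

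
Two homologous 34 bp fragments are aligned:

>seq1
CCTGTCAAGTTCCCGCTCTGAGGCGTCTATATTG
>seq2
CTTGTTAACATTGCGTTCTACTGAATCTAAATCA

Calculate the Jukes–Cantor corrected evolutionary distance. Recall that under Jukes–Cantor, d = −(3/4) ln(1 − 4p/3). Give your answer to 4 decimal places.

0.6655

The sequences differ at 15 of 34 sites, so p = 15/34 ≈ 0.441176.
d = −(3/4) ln(1 − 4p/3) = −0.75 ln(1 − 0.588235) = −0.75 ln(0.411765)
  = −0.75 × (-0.887302) = 0.665477 substitutions/site.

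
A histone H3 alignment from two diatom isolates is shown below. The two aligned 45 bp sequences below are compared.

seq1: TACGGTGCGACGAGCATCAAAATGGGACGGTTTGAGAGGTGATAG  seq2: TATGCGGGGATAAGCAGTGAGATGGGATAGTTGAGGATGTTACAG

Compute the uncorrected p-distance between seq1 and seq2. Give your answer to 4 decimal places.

0.4000

The sequences differ at 18 of 45 positions.
p = 18/45 = 0.4000.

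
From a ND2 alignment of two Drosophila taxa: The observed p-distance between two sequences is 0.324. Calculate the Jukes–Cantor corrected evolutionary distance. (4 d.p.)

d = −(3/4) ln(1 − 4p/3) = −0.75 ln(1 − 0.432) = −0.75 ln(0.568)
  = −0.75 × (-0.565634) = 0.424226 substitutions/site.

0.4242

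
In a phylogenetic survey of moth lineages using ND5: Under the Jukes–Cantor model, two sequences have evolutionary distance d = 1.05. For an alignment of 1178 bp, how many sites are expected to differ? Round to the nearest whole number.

Invert JC69: p = (3/4)(1 − e^(−4d/3)) = 0.75 × (1 − e^(-1.4)) = 0.75 × (1 − 0.246597) = 0.565052.
Expected differing sites = pL ≈ 0.565052 × 1178 = 665.631256 ≈ 666.

666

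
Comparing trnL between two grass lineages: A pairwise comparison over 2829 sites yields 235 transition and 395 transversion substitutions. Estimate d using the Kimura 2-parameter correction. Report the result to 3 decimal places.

P = 235/2829 ≈ 0.083068 and Q = 395/2829 ≈ 0.139625.
Under the Kimura two-parameter model, d = −½ ln(1 − 2P − Q) − ¼ ln(1 − 2Q).
1 − 2P − Q = 0.694239, giving −½ ln(0.694239) = 0.182469.
1 − 2Q = 0.72075, giving −¼ ln(0.72075) = 0.081866.
d = 0.182469 + 0.081866 = 0.264335.

0.264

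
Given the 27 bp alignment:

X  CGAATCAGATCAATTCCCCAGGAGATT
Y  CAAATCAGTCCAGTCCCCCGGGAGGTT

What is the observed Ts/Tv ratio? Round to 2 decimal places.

6.00

Transitions are A↔G and C↔T; transversions are all other mismatches.
Transitions: 6. Transversions: 1.
R = 6/1 = 6.00.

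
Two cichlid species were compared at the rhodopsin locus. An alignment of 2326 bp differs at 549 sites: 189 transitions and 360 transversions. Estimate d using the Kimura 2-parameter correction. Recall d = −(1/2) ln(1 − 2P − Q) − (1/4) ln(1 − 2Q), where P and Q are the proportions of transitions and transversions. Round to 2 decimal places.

0.28

P = 189/2326 ≈ 0.081255 and Q = 360/2326 ≈ 0.154772.
Under the Kimura two-parameter model, d = −½ ln(1 − 2P − Q) − ¼ ln(1 − 2Q).
1 − 2P − Q = 0.682718, giving −½ ln(0.682718) = 0.190837.
1 − 2Q = 0.690456, giving −¼ ln(0.690456) = 0.092601.
d = 0.190837 + 0.092601 = 0.283438.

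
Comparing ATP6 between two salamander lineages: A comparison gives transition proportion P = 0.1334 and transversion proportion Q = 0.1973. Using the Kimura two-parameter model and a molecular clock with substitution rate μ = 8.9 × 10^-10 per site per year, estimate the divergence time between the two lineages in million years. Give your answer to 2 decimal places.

Under the Kimura two-parameter model, d = −½ ln(1 − 2P − Q) − ¼ ln(1 − 2Q).
1 − 2P − Q = 0.5359, giving −½ ln(0.5359) = 0.311904.
1 − 2Q = 0.6054, giving −¼ ln(0.6054) = 0.125466.
d = 0.311904 + 0.125466 = 0.437370.
Under a molecular clock d = 2μt, so t = d/(2μ) = 0.437370 / (2 × 8.9 × 10^-10) = 245.71 million years.

245.71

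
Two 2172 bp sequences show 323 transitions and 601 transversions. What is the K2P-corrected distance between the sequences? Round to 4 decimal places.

P = 323/2172 ≈ 0.148711 and Q = 601/2172 ≈ 0.276703.
Under the Kimura two-parameter model, d = −½ ln(1 − 2P − Q) − ¼ ln(1 − 2Q).
1 − 2P − Q = 0.425875, giving −½ ln(0.425875) = 0.426805.
1 − 2Q = 0.446594, giving −¼ ln(0.446594) = 0.201526.
d = 0.426805 + 0.201526 = 0.628331.

0.6283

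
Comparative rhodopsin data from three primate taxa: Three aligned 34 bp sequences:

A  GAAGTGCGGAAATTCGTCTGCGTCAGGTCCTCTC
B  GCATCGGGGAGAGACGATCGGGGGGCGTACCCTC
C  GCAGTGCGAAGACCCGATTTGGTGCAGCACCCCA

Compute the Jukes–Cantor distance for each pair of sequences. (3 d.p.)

A–B: 17/34 sites differ → p = 0.5, d = −0.75 ln(1 − 0.666667) = 0.823960 ≈ 0.824.
A–C: 17/34 sites differ → p = 0.5, d = −0.75 ln(1 − 0.666667) = 0.823960 ≈ 0.824.
B–C: 14/34 sites differ → p ≈ 0.411765, d = −0.75 ln(1 − 0.54902) = 0.597249 ≈ 0.597.

d(A,B) = 0.824, d(A,C) = 0.824, d(B,C) = 0.597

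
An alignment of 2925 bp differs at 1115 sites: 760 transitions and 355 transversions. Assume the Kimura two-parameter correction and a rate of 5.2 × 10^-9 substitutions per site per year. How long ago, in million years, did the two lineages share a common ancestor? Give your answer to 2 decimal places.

55.94

P = 760/2925 ≈ 0.259829 and Q = 355/2925 ≈ 0.121368.
Under the Kimura two-parameter model, d = −½ ln(1 − 2P − Q) − ¼ ln(1 − 2Q).
1 − 2P − Q = 0.358974, giving −½ ln(0.358974) = 0.512253.
1 − 2Q = 0.757264, giving −¼ ln(0.757264) = 0.069511.
d = 0.512253 + 0.069511 = 0.581764.
Under a molecular clock d = 2μt, so t = d/(2μ) = 0.581764 / (2 × 5.2 × 10^-9) = 55.94 million years.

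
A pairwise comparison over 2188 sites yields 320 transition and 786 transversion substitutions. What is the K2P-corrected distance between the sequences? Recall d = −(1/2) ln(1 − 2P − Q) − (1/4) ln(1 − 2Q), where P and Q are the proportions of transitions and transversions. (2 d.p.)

0.84

P = 320/2188 ≈ 0.146252 and Q = 786/2188 ≈ 0.359232.
Under the Kimura two-parameter model, d = −½ ln(1 − 2P − Q) − ¼ ln(1 − 2Q).
1 − 2P − Q = 0.348264, giving −½ ln(0.348264) = 0.527397.
1 − 2Q = 0.281536, giving −¼ ln(0.281536) = 0.316874.
d = 0.527397 + 0.316874 = 0.844271.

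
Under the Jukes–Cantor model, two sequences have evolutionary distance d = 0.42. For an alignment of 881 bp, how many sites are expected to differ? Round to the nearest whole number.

Invert JC69: p = (3/4)(1 − e^(−4d/3)) = 0.75 × (1 − e^(-0.56)) = 0.75 × (1 − 0.571209) = 0.321593.
Expected differing sites = pL ≈ 0.321593 × 881 = 283.323433 ≈ 283.

283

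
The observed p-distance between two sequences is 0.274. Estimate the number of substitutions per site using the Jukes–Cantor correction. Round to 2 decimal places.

0.34

d = −(3/4) ln(1 − 4p/3) = −0.75 ln(1 − 0.365333) = −0.75 ln(0.634667)
  = −0.75 × (-0.454655) = 0.340991 substitutions/site.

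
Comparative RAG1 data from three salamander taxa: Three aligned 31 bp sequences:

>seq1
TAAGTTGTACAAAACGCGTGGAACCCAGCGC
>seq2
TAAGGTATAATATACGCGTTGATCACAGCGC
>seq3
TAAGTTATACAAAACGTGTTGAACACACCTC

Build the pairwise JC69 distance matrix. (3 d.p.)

d(seq1,seq2) = 0.316, d(seq1,seq3) = 0.224, d(seq2,seq3) = 0.316

seq1–seq2: 8/31 sites differ → p ≈ 0.258065, d = −0.75 ln(1 − 0.344087) = 0.316295 ≈ 0.316.
seq1–seq3: 6/31 sites differ → p ≈ 0.193548, d = −0.75 ln(1 − 0.258064) = 0.223869 ≈ 0.224.
seq2–seq3: 8/31 sites differ → p ≈ 0.258065, d = −0.75 ln(1 − 0.344087) = 0.316295 ≈ 0.316.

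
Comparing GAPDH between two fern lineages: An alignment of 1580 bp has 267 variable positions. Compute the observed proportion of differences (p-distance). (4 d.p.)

0.1690

p = 267/1580 = 0.168987… ≈ 0.1690 (to 4 d.p.).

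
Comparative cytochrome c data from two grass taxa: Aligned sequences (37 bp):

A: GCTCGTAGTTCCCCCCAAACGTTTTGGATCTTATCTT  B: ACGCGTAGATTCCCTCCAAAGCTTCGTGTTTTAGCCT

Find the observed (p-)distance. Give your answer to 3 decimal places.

0.378

The sequences differ at 14 of 37 positions.
p = 14/37 = 0.378378… ≈ 0.378 (to 3 d.p.).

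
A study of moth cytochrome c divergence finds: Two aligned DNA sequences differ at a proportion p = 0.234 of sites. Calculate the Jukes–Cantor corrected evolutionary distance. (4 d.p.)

d = −(3/4) ln(1 − 4p/3) = −0.75 ln(1 − 0.312) = −0.75 ln(0.688)
  = −0.75 × (-0.373966) = 0.280475 substitutions/site.

0.2805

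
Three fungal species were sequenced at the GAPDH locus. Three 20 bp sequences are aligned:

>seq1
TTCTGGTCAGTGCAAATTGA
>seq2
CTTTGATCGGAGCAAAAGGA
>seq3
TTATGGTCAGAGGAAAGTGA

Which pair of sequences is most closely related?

seq1 and seq3

seq1–seq2: 7/20 differ, p = 0.350, d = 0.471.
seq1–seq3: 4/20 differ, p = 0.200, d = 0.233.
seq2–seq3: 7/20 differ, p = 0.350, d = 0.471.
The smallest distance is between seq1 and seq3.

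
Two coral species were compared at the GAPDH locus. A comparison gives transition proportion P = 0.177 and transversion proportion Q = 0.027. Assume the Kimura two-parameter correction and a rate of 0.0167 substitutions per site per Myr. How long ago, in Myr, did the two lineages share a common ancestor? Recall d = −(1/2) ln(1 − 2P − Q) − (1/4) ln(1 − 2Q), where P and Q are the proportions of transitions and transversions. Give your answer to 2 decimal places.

Under the Kimura two-parameter model, d = −½ ln(1 − 2P − Q) − ¼ ln(1 − 2Q).
1 − 2P − Q = 0.619, giving −½ ln(0.619) = 0.239825.
1 − 2Q = 0.946, giving −¼ ln(0.946) = 0.013878.
d = 0.239825 + 0.013878 = 0.253703.
Under a molecular clock d = 2μt, so t = d/(2μ) = 0.253703 / (2 × 0.0167) = 7.60 Myr.

7.60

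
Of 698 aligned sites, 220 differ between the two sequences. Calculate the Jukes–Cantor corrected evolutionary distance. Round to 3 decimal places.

0.409

p = 220/698 ≈ 0.315186.
d = −(3/4) ln(1 − 4p/3) = −0.75 ln(1 − 0.420248) = −0.75 ln(0.579752)
  = −0.75 × (-0.545155) = 0.408866 substitutions/site.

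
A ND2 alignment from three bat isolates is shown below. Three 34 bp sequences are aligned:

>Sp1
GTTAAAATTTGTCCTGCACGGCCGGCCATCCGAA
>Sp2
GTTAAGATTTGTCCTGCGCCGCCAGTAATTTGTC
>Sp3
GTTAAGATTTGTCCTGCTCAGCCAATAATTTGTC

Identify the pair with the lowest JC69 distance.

Sp2 and Sp3

Sp1–Sp2: 10/34 differ, p = 0.294, d = 0.373.
Sp1–Sp3: 11/34 differ, p = 0.324, d = 0.423.
Sp2–Sp3: 3/34 differ, p = 0.088, d = 0.094.
The smallest distance is between Sp2 and Sp3.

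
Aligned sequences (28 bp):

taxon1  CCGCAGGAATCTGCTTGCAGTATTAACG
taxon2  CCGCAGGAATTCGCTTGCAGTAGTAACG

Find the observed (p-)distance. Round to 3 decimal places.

The sequences differ at 3 of 28 positions (sites 11, 12, 23).
p = 3/28 = 0.107142… ≈ 0.107 (to 3 d.p.).

0.107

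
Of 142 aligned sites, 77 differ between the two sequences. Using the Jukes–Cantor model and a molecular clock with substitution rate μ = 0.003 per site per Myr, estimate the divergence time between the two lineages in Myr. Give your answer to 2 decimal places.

160.47

p = 77/142 ≈ 0.542254.
d = −(3/4) ln(1 − 4p/3) = −0.75 ln(1 − 0.723005) = −0.75 ln(0.276995)
  = −0.75 × (-1.283756) = 0.962817 substitutions/site.
Under a molecular clock d = 2μt, so t = d/(2μ) = 0.962817 / (2 × 0.003) = 160.47 Myr.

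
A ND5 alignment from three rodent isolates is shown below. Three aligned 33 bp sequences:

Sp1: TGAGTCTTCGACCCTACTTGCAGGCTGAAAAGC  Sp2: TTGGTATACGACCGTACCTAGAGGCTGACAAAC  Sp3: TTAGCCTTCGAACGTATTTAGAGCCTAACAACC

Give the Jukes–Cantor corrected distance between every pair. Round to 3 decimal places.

d(Sp1,Sp2) = 0.388, d(Sp1,Sp3) = 0.441, d(Sp2,Sp3) = 0.388

Sp1–Sp2: 10/33 sites differ → p ≈ 0.30303, d = −0.75 ln(1 − 0.40404) = 0.388186 ≈ 0.388.
Sp1–Sp3: 11/33 sites differ → p ≈ 0.333333, d = −0.75 ln(1 − 0.444444) = 0.440839 ≈ 0.441.
Sp2–Sp3: 10/33 sites differ → p ≈ 0.30303, d = −0.75 ln(1 − 0.40404) = 0.388186 ≈ 0.388.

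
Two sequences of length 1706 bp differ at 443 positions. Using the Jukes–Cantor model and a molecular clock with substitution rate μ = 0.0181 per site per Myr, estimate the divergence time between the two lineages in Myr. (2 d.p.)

8.81

p = 443/1706 ≈ 0.259672.
d = −(3/4) ln(1 − 4p/3) = −0.75 ln(1 − 0.346229) = −0.75 ln(0.653771)
  = −0.75 × (-0.424998) = 0.318749 substitutions/site.
Under a molecular clock d = 2μt, so t = d/(2μ) = 0.318749 / (2 × 0.0181) = 8.81 Myr.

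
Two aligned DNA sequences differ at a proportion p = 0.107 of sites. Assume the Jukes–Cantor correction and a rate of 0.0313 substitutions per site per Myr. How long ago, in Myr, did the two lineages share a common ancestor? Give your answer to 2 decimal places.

d = −(3/4) ln(1 − 4p/3) = −0.75 ln(1 − 0.142667) = −0.75 ln(0.857333)
  = −0.75 × (-0.153929) = 0.115447 substitutions/site.
Under a molecular clock d = 2μt, so t = d/(2μ) = 0.115447 / (2 × 0.0313) = 1.84 Myr.

1.84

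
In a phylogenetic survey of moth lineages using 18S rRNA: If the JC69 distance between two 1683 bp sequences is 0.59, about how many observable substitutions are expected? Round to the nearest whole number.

Invert JC69: p = (3/4)(1 − e^(−4d/3)) = 0.75 × (1 − e^(-0.786667)) = 0.75 × (1 − 0.455360) = 0.408480.
Expected differing sites = pL ≈ 0.408480 × 1683 = 687.47184 ≈ 687.

687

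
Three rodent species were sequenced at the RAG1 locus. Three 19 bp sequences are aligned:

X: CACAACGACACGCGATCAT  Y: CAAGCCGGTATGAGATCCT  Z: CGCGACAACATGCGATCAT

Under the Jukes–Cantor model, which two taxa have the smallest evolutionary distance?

X–Y: 8/19 differ, p = 0.421, d = 0.618.
X–Z: 4/19 differ, p = 0.211, d = 0.247.
Y–Z: 8/19 differ, p = 0.421, d = 0.618.
The smallest distance is between X and Z.

X and Z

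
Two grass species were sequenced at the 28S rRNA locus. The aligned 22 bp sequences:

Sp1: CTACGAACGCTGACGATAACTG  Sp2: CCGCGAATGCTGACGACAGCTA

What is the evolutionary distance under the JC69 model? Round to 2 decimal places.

The sequences differ at 6 of 22 sites (2, 3, 8, 17, 19, 22), so p = 6/22 ≈ 0.272727.
d = −(3/4) ln(1 − 4p/3) = −0.75 ln(1 − 0.363636) = −0.75 ln(0.636364)
  = −0.75 × (-0.451985) = 0.338989 substitutions/site.

0.34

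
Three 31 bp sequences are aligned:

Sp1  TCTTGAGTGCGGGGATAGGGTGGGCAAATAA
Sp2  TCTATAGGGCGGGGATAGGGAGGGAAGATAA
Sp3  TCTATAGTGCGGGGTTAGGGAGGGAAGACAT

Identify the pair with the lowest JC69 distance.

Sp2 and Sp3

Sp1–Sp2: 6/31 differ, p = 0.194, d = 0.224.
Sp1–Sp3: 8/31 differ, p = 0.258, d = 0.316.
Sp2–Sp3: 4/31 differ, p = 0.129, d = 0.142.
The smallest distance is between Sp2 and Sp3.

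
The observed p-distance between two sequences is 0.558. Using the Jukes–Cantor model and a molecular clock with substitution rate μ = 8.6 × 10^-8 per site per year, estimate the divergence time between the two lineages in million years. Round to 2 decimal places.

d = −(3/4) ln(1 − 4p/3) = −0.75 ln(1 − 0.744) = −0.75 ln(0.256)
  = −0.75 × (-1.362578) = 1.021934 substitutions/site.
Under a molecular clock d = 2μt, so t = d/(2μ) = 1.021934 / (2 × 8.6 × 10^-8) = 5.94 million years.

5.94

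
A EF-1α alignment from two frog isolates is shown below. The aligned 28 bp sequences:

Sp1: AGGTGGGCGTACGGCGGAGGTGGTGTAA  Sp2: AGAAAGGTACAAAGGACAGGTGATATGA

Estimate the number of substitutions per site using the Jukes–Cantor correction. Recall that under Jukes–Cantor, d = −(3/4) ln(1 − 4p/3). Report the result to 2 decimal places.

The sequences differ at 14 of 28 sites, so p = 14/28 = 0.5.
d = −(3/4) ln(1 − 4p/3) = −0.75 ln(1 − 0.666667) = −0.75 ln(0.333333)
  = −0.75 × (-1.098613) = 0.823960 substitutions/site.

0.82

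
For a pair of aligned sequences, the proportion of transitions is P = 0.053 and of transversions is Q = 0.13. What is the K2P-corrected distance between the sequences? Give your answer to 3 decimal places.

Under the Kimura two-parameter model, d = −½ ln(1 − 2P − Q) − ¼ ln(1 − 2Q).
1 − 2P − Q = 0.764, giving −½ ln(0.764) = 0.134594.
1 − 2Q = 0.74, giving −¼ ln(0.74) = 0.075276.
d = 0.134594 + 0.075276 = 0.209870.

0.210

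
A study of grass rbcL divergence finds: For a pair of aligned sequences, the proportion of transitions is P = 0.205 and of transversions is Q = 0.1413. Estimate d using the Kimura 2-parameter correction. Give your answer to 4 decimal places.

Under the Kimura two-parameter model, d = −½ ln(1 − 2P − Q) − ¼ ln(1 − 2Q).
1 − 2P − Q = 0.4487, giving −½ ln(0.4487) = 0.400700.
1 − 2Q = 0.7174, giving −¼ ln(0.7174) = 0.083030.
d = 0.400700 + 0.083030 = 0.483730.

0.4837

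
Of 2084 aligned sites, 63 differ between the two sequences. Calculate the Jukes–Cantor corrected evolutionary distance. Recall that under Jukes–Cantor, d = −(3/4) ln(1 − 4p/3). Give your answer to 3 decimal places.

0.031

p = 63/2084 ≈ 0.03023.
d = −(3/4) ln(1 − 4p/3) = −0.75 ln(1 − 0.040307) = −0.75 ln(0.959693)
  = −0.75 × (-0.041142) = 0.030857 substitutions/site.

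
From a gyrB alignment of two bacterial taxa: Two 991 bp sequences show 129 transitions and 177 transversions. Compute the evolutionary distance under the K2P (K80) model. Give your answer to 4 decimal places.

0.3995

P = 129/991 ≈ 0.130172 and Q = 177/991 ≈ 0.178607.
Under the Kimura two-parameter model, d = −½ ln(1 − 2P − Q) − ¼ ln(1 − 2Q).
1 − 2P − Q = 0.561049, giving −½ ln(0.561049) = 0.288974.
1 − 2Q = 0.642786, giving −¼ ln(0.642786) = 0.110486.
d = 0.288974 + 0.110486 = 0.399460.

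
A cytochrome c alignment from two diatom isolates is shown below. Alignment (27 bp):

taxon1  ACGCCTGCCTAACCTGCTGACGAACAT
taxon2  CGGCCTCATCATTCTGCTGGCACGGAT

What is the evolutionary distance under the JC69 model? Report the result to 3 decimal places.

The sequences differ at 13 of 27 sites, so p = 13/27 ≈ 0.481481.
d = −(3/4) ln(1 − 4p/3) = −0.75 ln(1 − 0.641975) = −0.75 ln(0.358025)
  = −0.75 × (-1.027152) = 0.770364 substitutions/site.

0.770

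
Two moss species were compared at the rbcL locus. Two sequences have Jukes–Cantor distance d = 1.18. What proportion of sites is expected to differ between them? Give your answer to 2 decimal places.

p = (3/4)(1 − e^(−4d/3)) = 0.75 × (1 − e^(-1.573333)) = 0.75 × (1 − 0.207353) = 0.594485.

0.59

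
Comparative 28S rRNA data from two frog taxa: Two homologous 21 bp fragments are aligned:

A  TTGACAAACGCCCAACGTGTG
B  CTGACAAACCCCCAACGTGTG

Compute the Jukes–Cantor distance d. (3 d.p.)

The sequences differ at 2 of 21 sites (1, 10), so p = 2/21 ≈ 0.095238.
d = −(3/4) ln(1 − 4p/3) = −0.75 ln(1 − 0.126984) = −0.75 ln(0.873016)
  = −0.75 × (-0.135801) = 0.101851 substitutions/site.

0.102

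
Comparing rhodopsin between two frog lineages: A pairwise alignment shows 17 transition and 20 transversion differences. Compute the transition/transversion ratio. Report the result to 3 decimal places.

0.850

R = 17/20 = 0.850.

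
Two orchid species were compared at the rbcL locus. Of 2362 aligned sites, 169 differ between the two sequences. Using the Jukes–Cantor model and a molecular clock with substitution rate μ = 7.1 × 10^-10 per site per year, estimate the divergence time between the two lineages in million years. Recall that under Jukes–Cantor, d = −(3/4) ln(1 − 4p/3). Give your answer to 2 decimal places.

p = 169/2362 ≈ 0.07155.
d = −(3/4) ln(1 − 4p/3) = −0.75 ln(1 − 0.0954) = −0.75 ln(0.9046)
  = −0.75 × (-0.100262) = 0.075197 substitutions/site.
Under a molecular clock d = 2μt, so t = d/(2μ) = 0.075197 / (2 × 7.1 × 10^-10) = 52.96 million years.

52.96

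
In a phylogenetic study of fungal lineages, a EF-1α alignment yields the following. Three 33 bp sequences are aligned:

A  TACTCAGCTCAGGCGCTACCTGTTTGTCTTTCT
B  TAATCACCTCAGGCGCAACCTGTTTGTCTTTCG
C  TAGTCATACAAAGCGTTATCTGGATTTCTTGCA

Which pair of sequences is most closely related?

A–B: 4/33 differ, p = 0.121, d = 0.132.
A–C: 13/33 differ, p = 0.394, d = 0.559.
B–C: 14/33 differ, p = 0.424, d = 0.625.
The smallest distance is between A and B.

A and B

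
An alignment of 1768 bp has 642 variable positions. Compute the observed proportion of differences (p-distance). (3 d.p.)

p = 642/1768 = 0.363122… ≈ 0.363 (to 3 d.p.).

0.363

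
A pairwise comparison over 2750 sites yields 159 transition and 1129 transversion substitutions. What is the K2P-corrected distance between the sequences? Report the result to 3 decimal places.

P = 159/2750 ≈ 0.057818 and Q = 1129/2750 ≈ 0.410545.
Under the Kimura two-parameter model, d = −½ ln(1 − 2P − Q) − ¼ ln(1 − 2Q).
1 − 2P − Q = 0.473819, giving −½ ln(0.473819) = 0.373465.
1 − 2Q = 0.17891, giving −¼ ln(0.17891) = 0.430218.
d = 0.373465 + 0.430218 = 0.803683.

0.804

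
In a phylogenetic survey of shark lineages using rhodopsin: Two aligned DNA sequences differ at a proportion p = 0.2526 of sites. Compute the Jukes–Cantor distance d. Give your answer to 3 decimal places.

0.308

d = −(3/4) ln(1 − 4p/3) = −0.75 ln(1 − 0.3368) = −0.75 ln(0.6632)
  = −0.75 × (-0.410679) = 0.308009 substitutions/site.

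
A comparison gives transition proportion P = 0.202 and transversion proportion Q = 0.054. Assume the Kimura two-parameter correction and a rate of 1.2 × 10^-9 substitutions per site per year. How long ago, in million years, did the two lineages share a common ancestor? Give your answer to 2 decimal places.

139.51

Under the Kimura two-parameter model, d = −½ ln(1 − 2P − Q) − ¼ ln(1 − 2Q).
1 − 2P − Q = 0.542, giving −½ ln(0.542) = 0.306245.
1 − 2Q = 0.892, giving −¼ ln(0.892) = 0.028572.
d = 0.306245 + 0.028572 = 0.334817.
Under a molecular clock d = 2μt, so t = d/(2μ) = 0.334817 / (2 × 1.2 × 10^-9) = 139.51 million years.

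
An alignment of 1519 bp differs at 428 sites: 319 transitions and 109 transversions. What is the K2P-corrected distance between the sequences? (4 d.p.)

0.3771

P = 319/1519 ≈ 0.210007 and Q = 109/1519 ≈ 0.071758.
Under the Kimura two-parameter model, d = −½ ln(1 − 2P − Q) − ¼ ln(1 − 2Q).
1 − 2P − Q = 0.508228, giving −½ ln(0.508228) = 0.338413.
1 − 2Q = 0.856484, giving −¼ ln(0.856484) = 0.038730.
d = 0.338413 + 0.038730 = 0.377143.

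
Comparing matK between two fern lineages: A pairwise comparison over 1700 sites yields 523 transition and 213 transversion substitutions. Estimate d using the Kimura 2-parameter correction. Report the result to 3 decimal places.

0.747

P = 523/1700 ≈ 0.307647 and Q = 213/1700 ≈ 0.125294.
Under the Kimura two-parameter model, d = −½ ln(1 − 2P − Q) − ¼ ln(1 − 2Q).
1 − 2P − Q = 0.259412, giving −½ ln(0.259412) = 0.674669.
1 − 2Q = 0.749412, giving −¼ ln(0.749412) = 0.072117.
d = 0.674669 + 0.072117 = 0.746786.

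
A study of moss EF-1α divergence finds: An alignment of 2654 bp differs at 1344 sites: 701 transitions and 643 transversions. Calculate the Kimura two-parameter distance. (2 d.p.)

0.90

P = 701/2654 ≈ 0.26413 and Q = 643/2654 ≈ 0.242276.
Under the Kimura two-parameter model, d = −½ ln(1 − 2P − Q) − ¼ ln(1 − 2Q).
1 − 2P − Q = 0.229464, giving −½ ln(0.229464) = 0.736005.
1 − 2Q = 0.515448, giving −¼ ln(0.515448) = 0.165680.
d = 0.736005 + 0.165680 = 0.901685.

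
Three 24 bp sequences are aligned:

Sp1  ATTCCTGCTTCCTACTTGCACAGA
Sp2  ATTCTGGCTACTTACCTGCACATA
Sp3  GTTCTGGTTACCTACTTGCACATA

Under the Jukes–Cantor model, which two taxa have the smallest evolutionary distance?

Sp1–Sp2: 6/24 differ, p = 0.250, d = 0.304.
Sp1–Sp3: 6/24 differ, p = 0.250, d = 0.304.
Sp2–Sp3: 4/24 differ, p = 0.167, d = 0.188.
The smallest distance is between Sp2 and Sp3.

Sp2 and Sp3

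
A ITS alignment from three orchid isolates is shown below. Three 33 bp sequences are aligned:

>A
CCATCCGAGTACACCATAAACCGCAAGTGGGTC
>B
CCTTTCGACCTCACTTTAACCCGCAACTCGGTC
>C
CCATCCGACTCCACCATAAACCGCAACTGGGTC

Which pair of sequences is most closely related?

A–B: 10/33 differ, p = 0.303, d = 0.388.
A–C: 3/33 differ, p = 0.091, d = 0.097.
B–C: 8/33 differ, p = 0.242, d = 0.293.
The smallest distance is between A and C.

A and C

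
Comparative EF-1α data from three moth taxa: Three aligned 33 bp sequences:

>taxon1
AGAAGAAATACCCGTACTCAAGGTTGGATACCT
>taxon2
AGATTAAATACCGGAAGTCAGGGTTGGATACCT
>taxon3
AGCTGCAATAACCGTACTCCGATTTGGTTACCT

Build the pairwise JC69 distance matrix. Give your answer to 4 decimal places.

taxon1–taxon2: 6/33 sites differ → p ≈ 0.181818, d = −0.75 ln(1 − 0.242424) = 0.208224 ≈ 0.2082.
taxon1–taxon3: 9/33 sites differ → p ≈ 0.272727, d = −0.75 ln(1 − 0.363636) = 0.338988 ≈ 0.3390.
taxon2–taxon3: 11/33 sites differ → p ≈ 0.333333, d = −0.75 ln(1 − 0.444444) = 0.440839 ≈ 0.4408.

d(taxon1,taxon2) = 0.2082, d(taxon1,taxon3) = 0.3390, d(taxon2,taxon3) = 0.4408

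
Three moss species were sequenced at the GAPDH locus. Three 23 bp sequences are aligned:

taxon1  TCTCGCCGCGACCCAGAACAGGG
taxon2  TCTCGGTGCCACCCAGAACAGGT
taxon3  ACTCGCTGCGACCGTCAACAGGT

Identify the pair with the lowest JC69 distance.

taxon1–taxon2: 4/23 differ, p = 0.174, d = 0.198.
taxon1–taxon3: 6/23 differ, p = 0.261, d = 0.321.
taxon2–taxon3: 6/23 differ, p = 0.261, d = 0.321.
The smallest distance is between taxon1 and taxon2.

taxon1 and taxon2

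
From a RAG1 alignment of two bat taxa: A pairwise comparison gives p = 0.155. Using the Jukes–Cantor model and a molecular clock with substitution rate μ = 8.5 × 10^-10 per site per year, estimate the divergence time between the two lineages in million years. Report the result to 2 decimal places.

d = −(3/4) ln(1 − 4p/3) = −0.75 ln(1 − 0.206667) = −0.75 ln(0.793333)
  = −0.75 × (-0.231512) = 0.173634 substitutions/site.
Under a molecular clock d = 2μt, so t = d/(2μ) = 0.173634 / (2 × 8.5 × 10^-10) = 102.14 million years.

102.14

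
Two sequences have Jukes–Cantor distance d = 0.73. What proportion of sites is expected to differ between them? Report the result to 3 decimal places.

0.467

p = (3/4)(1 − e^(−4d/3)) = 0.75 × (1 − e^(-0.973333)) = 0.75 × (1 − 0.377822) = 0.466634.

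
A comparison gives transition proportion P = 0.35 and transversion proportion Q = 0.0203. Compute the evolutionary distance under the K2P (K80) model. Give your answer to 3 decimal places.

Under the Kimura two-parameter model, d = −½ ln(1 − 2P − Q) − ¼ ln(1 − 2Q).
1 − 2P − Q = 0.2797, giving −½ ln(0.2797) = 0.637019.
1 − 2Q = 0.9594, giving −¼ ln(0.9594) = 0.010362.
d = 0.637019 + 0.010362 = 0.647381.

0.647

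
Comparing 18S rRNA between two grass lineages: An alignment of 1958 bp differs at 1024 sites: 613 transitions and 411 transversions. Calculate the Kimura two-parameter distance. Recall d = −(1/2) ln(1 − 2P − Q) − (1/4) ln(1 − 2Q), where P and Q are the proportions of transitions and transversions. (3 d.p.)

1.040

P = 613/1958 ≈ 0.313075 and Q = 411/1958 ≈ 0.209908.
Under the Kimura two-parameter model, d = −½ ln(1 − 2P − Q) − ¼ ln(1 − 2Q).
1 − 2P − Q = 0.163942, giving −½ ln(0.163942) = 0.904121.
1 − 2Q = 0.580184, giving −¼ ln(0.580184) = 0.136102.
d = 0.904121 + 0.136102 = 1.040223.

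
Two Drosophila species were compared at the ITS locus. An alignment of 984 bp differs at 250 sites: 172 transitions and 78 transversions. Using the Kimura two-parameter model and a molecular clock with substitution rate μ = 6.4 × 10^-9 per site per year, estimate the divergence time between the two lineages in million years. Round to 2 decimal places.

25.25

P = 172/984 ≈ 0.174797 and Q = 78/984 ≈ 0.079268.
Under the Kimura two-parameter model, d = −½ ln(1 − 2P − Q) − ¼ ln(1 − 2Q).
1 − 2P − Q = 0.571138, giving −½ ln(0.571138) = 0.280062.
1 − 2Q = 0.841464, giving −¼ ln(0.841464) = 0.043153.
d = 0.280062 + 0.043153 = 0.323215.
Under a molecular clock d = 2μt, so t = d/(2μ) = 0.323215 / (2 × 6.4 × 10^-9) = 25.25 million years.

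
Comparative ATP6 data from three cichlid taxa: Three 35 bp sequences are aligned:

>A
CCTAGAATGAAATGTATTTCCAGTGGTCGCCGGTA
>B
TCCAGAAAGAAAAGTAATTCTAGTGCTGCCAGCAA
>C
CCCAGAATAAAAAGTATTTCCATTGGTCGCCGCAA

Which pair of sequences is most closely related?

A and C

A–B: 12/35 differ, p = 0.343, d = 0.458.
A–C: 6/35 differ, p = 0.171, d = 0.195.
B–C: 10/35 differ, p = 0.286, d = 0.360.
The smallest distance is between A and C.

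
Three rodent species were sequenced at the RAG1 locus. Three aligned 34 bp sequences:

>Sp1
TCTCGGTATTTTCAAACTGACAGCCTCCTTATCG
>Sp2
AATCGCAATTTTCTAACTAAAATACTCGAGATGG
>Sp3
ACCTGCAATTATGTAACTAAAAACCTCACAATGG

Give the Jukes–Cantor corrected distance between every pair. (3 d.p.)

d(Sp1,Sp2) = 0.535, d(Sp1,Sp3) = 0.665, d(Sp2,Sp3) = 0.373

Sp1–Sp2: 13/34 sites differ → p ≈ 0.382353, d = −0.75 ln(1 − 0.509804) = 0.534712 ≈ 0.535.
Sp1–Sp3: 15/34 sites differ → p ≈ 0.441176, d = −0.75 ln(1 − 0.588235) = 0.665477 ≈ 0.665.
Sp2–Sp3: 10/34 sites differ → p ≈ 0.294118, d = −0.75 ln(1 − 0.392157) = 0.373379 ≈ 0.373.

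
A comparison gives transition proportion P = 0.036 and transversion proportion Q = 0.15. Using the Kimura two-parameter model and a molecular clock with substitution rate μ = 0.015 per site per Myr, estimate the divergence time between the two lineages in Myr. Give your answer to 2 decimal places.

7.16

Under the Kimura two-parameter model, d = −½ ln(1 − 2P − Q) − ¼ ln(1 − 2Q).
1 − 2P − Q = 0.778, giving −½ ln(0.778) = 0.125514.
1 − 2Q = 0.7, giving −¼ ln(0.7) = 0.089169.
d = 0.125514 + 0.089169 = 0.214683.
Under a molecular clock d = 2μt, so t = d/(2μ) = 0.214683 / (2 × 0.015) = 7.16 Myr.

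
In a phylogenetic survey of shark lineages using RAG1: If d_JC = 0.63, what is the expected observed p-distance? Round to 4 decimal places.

0.4262

p = (3/4)(1 − e^(−4d/3)) = 0.75 × (1 − e^(-0.84)) = 0.75 × (1 − 0.431711) = 0.426217.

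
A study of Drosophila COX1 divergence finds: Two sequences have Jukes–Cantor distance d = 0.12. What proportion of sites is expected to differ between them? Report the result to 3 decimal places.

0.111

p = (3/4)(1 − e^(−4d/3)) = 0.75 × (1 − e^(-0.16)) = 0.75 × (1 − 0.852144) = 0.110892.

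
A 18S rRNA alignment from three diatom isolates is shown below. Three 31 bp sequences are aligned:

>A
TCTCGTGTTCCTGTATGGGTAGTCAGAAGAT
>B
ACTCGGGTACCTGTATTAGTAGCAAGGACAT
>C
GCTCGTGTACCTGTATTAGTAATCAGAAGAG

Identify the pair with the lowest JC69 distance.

A and C

A–B: 9/31 differ, p = 0.290, d = 0.367.
A–C: 6/31 differ, p = 0.194, d = 0.224.
B–C: 8/31 differ, p = 0.258, d = 0.316.
The smallest distance is between A and C.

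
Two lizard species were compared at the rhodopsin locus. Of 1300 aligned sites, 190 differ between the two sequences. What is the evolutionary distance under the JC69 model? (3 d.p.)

0.163

p = 190/1300 ≈ 0.146154.
d = −(3/4) ln(1 − 4p/3) = −0.75 ln(1 − 0.194872) = −0.75 ln(0.805128)
  = −0.75 × (-0.216754) = 0.162566 substitutions/site.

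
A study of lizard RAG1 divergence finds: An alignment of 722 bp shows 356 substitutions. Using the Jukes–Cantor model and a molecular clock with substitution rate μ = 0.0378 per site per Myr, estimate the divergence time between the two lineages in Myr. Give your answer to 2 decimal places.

p = 356/722 ≈ 0.493075.
d = −(3/4) ln(1 − 4p/3) = −0.75 ln(1 − 0.657433) = −0.75 ln(0.342567)
  = −0.75 × (-1.071288) = 0.803466 substitutions/site.
Under a molecular clock d = 2μt, so t = d/(2μ) = 0.803466 / (2 × 0.0378) = 10.63 Myr.

10.63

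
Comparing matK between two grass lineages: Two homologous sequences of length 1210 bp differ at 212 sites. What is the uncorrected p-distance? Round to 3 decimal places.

0.175

p = 212/1210 = 0.175206… ≈ 0.175 (to 3 d.p.).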